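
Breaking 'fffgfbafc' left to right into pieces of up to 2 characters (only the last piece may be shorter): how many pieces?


'fffgfbafc' has 9 characters.
Chunking with max size 2:
  Chunk 1: 'ff' (positions 0-1)
  Chunk 2: 'fg' (positions 2-3)
  Chunk 3: 'fb' (positions 4-5)
  Chunk 4: 'af' (positions 6-7)
  Chunk 5: 'c' (positions 8-8)
Total chunks: ceil(9 / 2) = 5

5


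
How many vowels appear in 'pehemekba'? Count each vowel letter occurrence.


Scanning each character of 'pehemekba':
  Position 1: 'p' -> consonant (running count: 0)
  Position 2: 'e' -> vowel (running count: 1)
  Position 3: 'h' -> consonant (running count: 1)
  Position 4: 'e' -> vowel (running count: 2)
  Position 5: 'm' -> consonant (running count: 2)
  Position 6: 'e' -> vowel (running count: 3)
  Position 7: 'k' -> consonant (running count: 3)
  Position 8: 'b' -> consonant (running count: 3)
  Position 9: 'a' -> vowel (running count: 4)
Total vowels: 4

4


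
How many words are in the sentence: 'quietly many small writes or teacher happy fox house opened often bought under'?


Counting words by splitting on spaces:
  Word 1: 'quietly'
  Word 2: 'many'
  Word 3: 'small'
  Word 4: 'writes'
  Word 5: 'or'
  Word 6: 'teacher'
  Word 7: 'happy'
  Word 8: 'fox'
  Word 9: 'house'
  Word 10: 'opened'
  Word 11: 'often'
  Word 12: 'bought'
  Word 13: 'under'
Total words: 13

13


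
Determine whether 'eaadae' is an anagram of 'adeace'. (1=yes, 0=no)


Sort characters of 'eaadae': 'aaadee'
Sort characters of 'adeace': 'aacdee'
Sorted forms differ -> they are NOT anagrams
Result: 0

0


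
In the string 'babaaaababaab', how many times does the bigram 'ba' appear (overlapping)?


Scanning 'babaaaababaab' for bigram 'ba':
  Position 0: 'ba' -> MATCH
  Position 1: 'ab' -> no
  Position 2: 'ba' -> MATCH
  Position 3: 'aa' -> no
  Position 4: 'aa' -> no
  Position 5: 'aa' -> no
  Position 6: 'ab' -> no
  Position 7: 'ba' -> MATCH
  Position 8: 'ab' -> no
  Position 9: 'ba' -> MATCH
  Position 10: 'aa' -> no
  Position 11: 'ab' -> no
Total matches: 4

4


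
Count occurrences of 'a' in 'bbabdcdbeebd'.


Scanning 'bbabdcdbeebd' for 'a':
  Position 2: 'a' -> MATCH (count: 1)
Total occurrences of 'a': 1

1


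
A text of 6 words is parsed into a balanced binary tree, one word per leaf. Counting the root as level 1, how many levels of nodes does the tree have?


In a balanced binary tree with n leaves the deepest leaf is ceil(log2(n)) edges below the root,
so counting node levels inclusive of root and leaves gives ceil(log2(n)) + 1 levels.
log2(6) = 2.5850
ceil(2.5850) = 3
levels = 3 + 1 = 4

4


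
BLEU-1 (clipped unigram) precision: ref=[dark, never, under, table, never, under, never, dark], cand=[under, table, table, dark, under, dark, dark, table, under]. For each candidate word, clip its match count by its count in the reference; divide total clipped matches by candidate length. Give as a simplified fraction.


Reference word counts: {'dark': 2, 'never': 3, 'table': 1, 'under': 2}
Checking each candidate word (with clipping):
  'under' -> in reference (ref count 2, used 1/2) -> match (matches: 1)
  'table' -> in reference (ref count 1, used 1/1) -> match (matches: 2)
  'table' -> ref count 1 already used up (1/1) -> clipped, no match (matches: 2)
  'dark' -> in reference (ref count 2, used 1/2) -> match (matches: 3)
  'under' -> in reference (ref count 2, used 2/2) -> match (matches: 4)
  'dark' -> in reference (ref count 2, used 2/2) -> match (matches: 5)
  'dark' -> ref count 2 already used up (2/2) -> clipped, no match (matches: 5)
  'table' -> ref count 1 already used up (1/1) -> clipped, no match (matches: 5)
  'under' -> ref count 2 already used up (2/2) -> clipped, no match (matches: 5)
Clipped matches: 5, Candidate length: 9
Precision = 5/9

5/9


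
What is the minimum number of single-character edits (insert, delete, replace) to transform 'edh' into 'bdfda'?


Building DP table for s1='edh' (len 3) and s2='bdfda' (len 5):
       b  d  f  d  a
    0  1  2  3  4  5
  e 1  1  2  3  4  5
  d 2  2  1  2  3  4
  h 3  3  2  2  3  4
Edit distance = dp[3][5] = 4

4


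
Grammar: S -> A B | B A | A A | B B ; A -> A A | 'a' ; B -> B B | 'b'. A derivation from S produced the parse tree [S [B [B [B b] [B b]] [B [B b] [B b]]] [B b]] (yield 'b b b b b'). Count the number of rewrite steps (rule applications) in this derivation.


Every bracketed nonterminal node [X ...] in the tree is produced by exactly one rule application.
Reading the tree off as a leftmost derivation:
  Step 1: S  =>  B B   (applied S -> B B)
  Step 2: B B  =>  B B B   (applied B -> B B)
  Step 3: B B B  =>  B B B B   (applied B -> B B)
  Step 4: B B B B  =>  b B B B   (applied B -> b)
  Step 5: b B B B  =>  b b B B   (applied B -> b)
  Step 6: b b B B  =>  b b B B B   (applied B -> B B)
  Step 7: b b B B B  =>  b b b B B   (applied B -> b)
  Step 8: b b b B B  =>  b b b b B   (applied B -> b)
  Step 9: b b b b B  =>  b b b b b   (applied B -> b)
Final yield: b b b b b
Total rewrite steps: 9

9


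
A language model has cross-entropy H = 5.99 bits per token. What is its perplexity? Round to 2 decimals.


Perplexity formula: PP = 2^H
H = 5.99
PP = 2^5.99
Decompose: 2^5.99 = 2^5 * 2^0.99
2^5 = 32, 2^0.99 ~ 1.9861850
PP ~ 32 * 1.9861850 = 63.5579200
Rounded to 2 decimals: 63.56

63.56


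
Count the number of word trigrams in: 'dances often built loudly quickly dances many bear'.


Word trigrams from [8] words:
  Trigram 1: (dances often built)
  Trigram 2: (often built loudly)
  Trigram 3: (built loudly quickly)
  Trigram 4: (loudly quickly dances)
  Trigram 5: (quickly dances many)
  Trigram 6: (dances many bear)
Total word trigrams: 8 - 2 = 6

6


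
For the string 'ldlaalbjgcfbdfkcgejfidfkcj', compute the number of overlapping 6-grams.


String 'ldlaalbjgcfbdfkcgejfidfkcj' has length L = 26.
Number of overlapping n-grams = L - n + 1
Substituting: 26 - 6 + 1 = 21

21


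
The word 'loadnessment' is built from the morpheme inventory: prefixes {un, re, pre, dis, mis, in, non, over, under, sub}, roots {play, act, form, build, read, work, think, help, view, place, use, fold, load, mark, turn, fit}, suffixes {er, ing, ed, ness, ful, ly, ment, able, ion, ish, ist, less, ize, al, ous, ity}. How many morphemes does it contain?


Segmenting 'loadnessment' against the inventory:
  'load' -> root (morpheme 1)
  'ness' -> suffix (morpheme 2)
  'ment' -> suffix (morpheme 3)
Total morphemes: 3

3


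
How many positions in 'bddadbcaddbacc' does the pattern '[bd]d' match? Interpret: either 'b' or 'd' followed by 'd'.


Pattern: [bd]d means either 'b' or 'd' followed by 'd'.
Scanning 'bddadbcaddbacc' position-by-position:
  Pos 0: window 'bd' -> MATCH
  Pos 1: window 'dd' -> MATCH
  Pos 2: window 'da' -> no
  Pos 3: window 'ad' -> no
  Pos 4: window 'db' -> no
  Pos 5: window 'bc' -> no
  Pos 6: window 'ca' -> no
  Pos 7: window 'ad' -> no
  Pos 8: window 'dd' -> MATCH
  Pos 9: window 'db' -> no
  Pos 10: window 'ba' -> no
  Pos 11: window 'ac' -> no
  Pos 12: window 'cc' -> no
  Pos 13: window 'c' -> no
Total matches: 3

3


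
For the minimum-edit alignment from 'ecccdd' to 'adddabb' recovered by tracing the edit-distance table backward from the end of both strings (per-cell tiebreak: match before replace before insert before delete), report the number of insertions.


Edit distance = 7. Backtracking from cell (6, 7) with preference match > replace > insert > delete,
then listing the resulting alignment 'ecccdd' -> 'adddabb' left to right:
  Step 1: insert 'a' [insertion #1]
  Step 2: replace e->d
  Step 3: replace c->d
  Step 4: replace c->d
  Step 5: replace c->a
  Step 6: replace d->b
  Step 7: replace d->b
Total insertions: 1

1


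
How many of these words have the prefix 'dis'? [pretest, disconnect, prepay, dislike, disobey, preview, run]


Checking each word for prefix 'dis':
  'pretest' -> no (count: 0)
  'disconnect' -> YES, starts with 'dis' (count: 1)
  'prepay' -> no (count: 1)
  'dislike' -> YES, starts with 'dis' (count: 2)
  'disobey' -> YES, starts with 'dis' (count: 3)
  'preview' -> no (count: 3)
  'run' -> no (count: 3)
Total with prefix 'dis': 3

3


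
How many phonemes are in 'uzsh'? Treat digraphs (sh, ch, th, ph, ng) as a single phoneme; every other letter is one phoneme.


Parsing 'uzsh' greedily, digraphs first:
  'u' -> vowel phoneme (phonemes so far: 1)
  'z' -> consonant phoneme (phonemes so far: 2)
  'sh' -> digraph (1 consonant phoneme) (phonemes so far: 3)
Total phonemes: 3

3


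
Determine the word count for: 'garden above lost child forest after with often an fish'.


Counting words by splitting on spaces:
  Word 1: 'garden'
  Word 2: 'above'
  Word 3: 'lost'
  Word 4: 'child'
  Word 5: 'forest'
  Word 6: 'after'
  Word 7: 'with'
  Word 8: 'often'
  Word 9: 'an'
  Word 10: 'fish'
Total words: 10

10


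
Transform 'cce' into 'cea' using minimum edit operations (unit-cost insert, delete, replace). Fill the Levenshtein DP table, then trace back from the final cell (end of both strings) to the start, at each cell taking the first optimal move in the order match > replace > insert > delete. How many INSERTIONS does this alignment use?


Edit distance = 2. Backtracking from cell (3, 3) with preference match > replace > insert > delete,
then listing the resulting alignment 'cce' -> 'cea' left to right:
  Step 1: keep 'c'
  Step 2: replace c->e
  Step 3: replace e->a
Total insertions: 0

0


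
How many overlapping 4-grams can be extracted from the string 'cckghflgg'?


String 'cckghflgg' has length L = 9.
Number of overlapping n-grams = L - n + 1
Substituting: 9 - 4 + 1 = 6

6


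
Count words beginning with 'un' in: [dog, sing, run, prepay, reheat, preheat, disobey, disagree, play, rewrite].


Checking each word for prefix 'un':
  'dog' -> no (count: 0)
  'sing' -> no (count: 0)
  'run' -> no (count: 0)
  'prepay' -> no (count: 0)
  'reheat' -> no (count: 0)
  'preheat' -> no (count: 0)
  'disobey' -> no (count: 0)
  'disagree' -> no (count: 0)
  'play' -> no (count: 0)
  'rewrite' -> no (count: 0)
Total with prefix 'un': 0

0


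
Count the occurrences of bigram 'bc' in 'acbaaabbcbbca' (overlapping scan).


Scanning 'acbaaabbcbbca' for bigram 'bc':
  Position 0: 'ac' -> no
  Position 1: 'cb' -> no
  Position 2: 'ba' -> no
  Position 3: 'aa' -> no
  Position 4: 'aa' -> no
  Position 5: 'ab' -> no
  Position 6: 'bb' -> no
  Position 7: 'bc' -> MATCH
  Position 8: 'cb' -> no
  Position 9: 'bb' -> no
  Position 10: 'bc' -> MATCH
  Position 11: 'ca' -> no
Total matches: 2

2


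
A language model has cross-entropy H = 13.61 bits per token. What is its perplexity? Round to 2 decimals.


Perplexity formula: PP = 2^H
H = 13.61
PP = 2^13.61
Decompose: 2^13.61 = 2^13 * 2^0.61
2^13 = 8192, 2^0.61 ~ 1.5262592
PP ~ 8192 * 1.5262592 = 12503.1153664
Rounded to 2 decimals: 12503.12

12503.12


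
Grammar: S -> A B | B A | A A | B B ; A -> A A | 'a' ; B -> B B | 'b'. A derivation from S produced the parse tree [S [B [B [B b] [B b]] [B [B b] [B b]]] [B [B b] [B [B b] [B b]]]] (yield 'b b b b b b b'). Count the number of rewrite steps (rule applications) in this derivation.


Every bracketed nonterminal node [X ...] in the tree is produced by exactly one rule application.
Reading the tree off as a leftmost derivation:
  Step 1: S  =>  B B   (applied S -> B B)
  Step 2: B B  =>  B B B   (applied B -> B B)
  Step 3: B B B  =>  B B B B   (applied B -> B B)
  Step 4: B B B B  =>  b B B B   (applied B -> b)
  Step 5: b B B B  =>  b b B B   (applied B -> b)
  Step 6: b b B B  =>  b b B B B   (applied B -> B B)
  Step 7: b b B B B  =>  b b b B B   (applied B -> b)
  Step 8: b b b B B  =>  b b b b B   (applied B -> b)
  Step 9: b b b b B  =>  b b b b B B   (applied B -> B B)
  Step 10: b b b b B B  =>  b b b b b B   (applied B -> b)
  Step 11: b b b b b B  =>  b b b b b B B   (applied B -> B B)
  Step 12: b b b b b B B  =>  b b b b b b B   (applied B -> b)
  Step 13: b b b b b b B  =>  b b b b b b b   (applied B -> b)
Final yield: b b b b b b b
Total rewrite steps: 13

13


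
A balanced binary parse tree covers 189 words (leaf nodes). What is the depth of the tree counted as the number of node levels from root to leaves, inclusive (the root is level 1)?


In a balanced binary tree with n leaves the deepest leaf is ceil(log2(n)) edges below the root,
so counting node levels inclusive of root and leaves gives ceil(log2(n)) + 1 levels.
log2(189) = 7.5622
ceil(7.5622) = 8
levels = 8 + 1 = 9

9


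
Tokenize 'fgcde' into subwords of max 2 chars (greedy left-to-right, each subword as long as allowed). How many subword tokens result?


'fgcde' has 5 characters.
Chunking with max size 2:
  Chunk 1: 'fg' (positions 0-1)
  Chunk 2: 'cd' (positions 2-3)
  Chunk 3: 'e' (positions 4-4)
Total chunks: ceil(5 / 2) = 3

3


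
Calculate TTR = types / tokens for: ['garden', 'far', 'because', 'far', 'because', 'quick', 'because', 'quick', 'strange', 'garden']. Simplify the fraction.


Tokens: 10
Unique types: ('because', 'far', 'garden', 'quick', 'strange') = 5
TTR = 5/10
Simplify: divide both by 5 -> 1/2
TTR = 1/2

1/2


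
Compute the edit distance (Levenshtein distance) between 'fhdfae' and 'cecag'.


Building DP table for s1='fhdfae' (len 6) and s2='cecag' (len 5):
       c  e  c  a  g
    0  1  2  3  4  5
  f 1  1  2  3  4  5
  h 2  2  2  3  4  5
  d 3  3  3  3  4  5
  f 4  4  4  4  4  5
  a 5  5  5  5  4  5
  e 6  6  5  6  5  5
Edit distance = dp[6][5] = 5

5


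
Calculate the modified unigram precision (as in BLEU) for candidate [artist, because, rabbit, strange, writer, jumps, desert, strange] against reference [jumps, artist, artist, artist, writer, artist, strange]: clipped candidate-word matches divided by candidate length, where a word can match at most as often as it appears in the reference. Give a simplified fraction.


Reference word counts: {'artist': 4, 'jumps': 1, 'strange': 1, 'writer': 1}
Checking each candidate word (with clipping):
  'artist' -> in reference (ref count 4, used 1/4) -> match (matches: 1)
  'because' -> not in reference -> no match (matches: 1)
  'rabbit' -> not in reference -> no match (matches: 1)
  'strange' -> in reference (ref count 1, used 1/1) -> match (matches: 2)
  'writer' -> in reference (ref count 1, used 1/1) -> match (matches: 3)
  'jumps' -> in reference (ref count 1, used 1/1) -> match (matches: 4)
  'desert' -> not in reference -> no match (matches: 4)
  'strange' -> ref count 1 already used up (1/1) -> clipped, no match (matches: 4)
Clipped matches: 4, Candidate length: 8
Precision = 4/8 = 1/2

1/2


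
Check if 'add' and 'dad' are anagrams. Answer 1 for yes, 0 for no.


Sort characters of 'add': 'add'
Sort characters of 'dad': 'add'
Sorted forms match -> they ARE anagrams
Result: 1

1


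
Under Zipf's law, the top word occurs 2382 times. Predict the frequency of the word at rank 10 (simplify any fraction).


Zipf's law: freq(rank) = f1 / rank
f1 = 2382, rank = 10
freq = 2382 / 10
GCD(2382, 10) = 2
Simplified: 1191/5

1191/5


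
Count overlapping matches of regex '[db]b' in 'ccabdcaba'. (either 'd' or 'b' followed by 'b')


Pattern: [db]b means either 'd' or 'b' followed by 'b'.
Scanning 'ccabdcaba' position-by-position:
  Pos 0: window 'cc' -> no
  Pos 1: window 'ca' -> no
  Pos 2: window 'ab' -> no
  Pos 3: window 'bd' -> no
  Pos 4: window 'dc' -> no
  Pos 5: window 'ca' -> no
  Pos 6: window 'ab' -> no
  Pos 7: window 'ba' -> no
  Pos 8: window 'a' -> no
Total matches: 0

0


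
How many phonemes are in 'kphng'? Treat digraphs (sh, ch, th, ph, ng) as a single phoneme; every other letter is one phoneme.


Parsing 'kphng' greedily, digraphs first:
  'k' -> consonant phoneme (phonemes so far: 1)
  'ph' -> digraph (1 consonant phoneme) (phonemes so far: 2)
  'ng' -> digraph (1 consonant phoneme) (phonemes so far: 3)
Total phonemes: 3

3


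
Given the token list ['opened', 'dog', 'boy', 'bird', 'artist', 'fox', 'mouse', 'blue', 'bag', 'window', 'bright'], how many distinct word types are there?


Listing all tokens and tracking unique types:
  Token 1: 'opened' -> NEW (unique so far: 1)
  Token 2: 'dog' -> NEW (unique so far: 2)
  Token 3: 'boy' -> NEW (unique so far: 3)
  Token 4: 'bird' -> NEW (unique so far: 4)
  Token 5: 'artist' -> NEW (unique so far: 5)
  Token 6: 'fox' -> NEW (unique so far: 6)
  Token 7: 'mouse' -> NEW (unique so far: 7)
  Token 8: 'blue' -> NEW (unique so far: 8)
  Token 9: 'bag' -> NEW (unique so far: 9)
  Token 10: 'window' -> NEW (unique so far: 10)
  Token 11: 'bright' -> NEW (unique so far: 11)
Unique types: ('artist', 'bag', 'bird', 'blue', 'boy', 'bright', 'dog', 'fox', 'mouse', 'opened', 'window')
Vocabulary size: 11

11


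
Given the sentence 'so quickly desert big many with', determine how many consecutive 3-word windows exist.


Word trigrams from [6] words:
  Trigram 1: (so quickly desert)
  Trigram 2: (quickly desert big)
  Trigram 3: (desert big many)
  Trigram 4: (big many with)
Total word trigrams: 6 - 2 = 4

4


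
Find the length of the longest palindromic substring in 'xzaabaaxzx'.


Scanning 'xzaabaaxzx' for palindromic substrings.
Substring at positions 2-6: 'aabaa'.
Check: reverse('aabaa') = 'aabaa' -> palindrome confirmed.
Neighbouring characters ('z' / 'x') break symmetry, so it cannot extend further.
No longer palindromic substring exists; longest length = 5

5


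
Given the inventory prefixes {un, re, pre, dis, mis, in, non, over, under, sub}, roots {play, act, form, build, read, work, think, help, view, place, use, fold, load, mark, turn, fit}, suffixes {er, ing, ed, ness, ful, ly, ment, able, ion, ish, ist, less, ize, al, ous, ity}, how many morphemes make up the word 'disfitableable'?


Segmenting 'disfitableable' against the inventory:
  'dis' -> prefix (morpheme 1)
  'fit' -> root (morpheme 2)
  'able' -> suffix (morpheme 3)
  'able' -> suffix (morpheme 4)
Total morphemes: 4

4


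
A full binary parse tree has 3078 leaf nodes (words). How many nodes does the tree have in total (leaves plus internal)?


Leaf nodes (terminals): 3078
Internal nodes = n - 1 = 3078 - 1 = 3077
Total = leaves + internal = 3078 + 3077 = 6155

6155


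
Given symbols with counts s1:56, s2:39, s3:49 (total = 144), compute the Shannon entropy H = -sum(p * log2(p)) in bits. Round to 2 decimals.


Computing entropy H = -sum(p_i * log2(p_i)):
  s1: p = 56/144 = 0.3889, -p*log2(p) = 0.5299
  s2: p = 39/144 = 0.2708, -p*log2(p) = 0.5104
  s3: p = 49/144 = 0.3403, -p*log2(p) = 0.5292
H = sum of terms = 1.5695
Rounded to 2 decimals: 1.57

1.57


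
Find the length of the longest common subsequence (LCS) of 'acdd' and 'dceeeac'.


DP table for LCS of 'acdd' and 'dceeeac':
       d  c  e  e  e  a  c
    0  0  0  0  0  0  0  0
  a 0  0  0  0  0  0  1  1
  c 0  0  1  1  1  1  1  2
  d 0  1  1  1  1  1  1  2
  d 0  1  1  1  1  1  1  2
LCS: 'ac'
LCS length = 2

2


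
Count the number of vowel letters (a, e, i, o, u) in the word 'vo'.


Scanning each character of 'vo':
  Position 1: 'v' -> consonant (running count: 0)
  Position 2: 'o' -> vowel (running count: 1)
Total vowels: 1

1


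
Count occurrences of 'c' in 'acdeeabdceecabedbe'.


Scanning 'acdeeabdceecabedbe' for 'c':
  Position 1: 'c' -> MATCH (count: 1)
  Position 8: 'c' -> MATCH (count: 2)
  Position 11: 'c' -> MATCH (count: 3)
Total occurrences of 'c': 3

3


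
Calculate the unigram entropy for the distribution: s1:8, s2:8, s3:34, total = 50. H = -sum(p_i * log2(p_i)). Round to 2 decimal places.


Computing entropy H = -sum(p_i * log2(p_i)):
  s1: p = 8/50 = 0.1600, -p*log2(p) = 0.4230
  s2: p = 8/50 = 0.1600, -p*log2(p) = 0.4230
  s3: p = 34/50 = 0.6800, -p*log2(p) = 0.3783
H = sum of terms = 1.2243
Rounded to 2 decimals: 1.22

1.22


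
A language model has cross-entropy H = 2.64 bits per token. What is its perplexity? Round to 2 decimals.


Perplexity formula: PP = 2^H
H = 2.64
PP = 2^2.64
Decompose: 2^2.64 = 2^2 * 2^0.64
2^2 = 4, 2^0.64 ~ 1.5583292
PP ~ 4 * 1.5583292 = 6.2333168
Rounded to 2 decimals: 6.23

6.23


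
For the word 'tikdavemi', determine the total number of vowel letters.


Scanning each character of 'tikdavemi':
  Position 1: 't' -> consonant (running count: 0)
  Position 2: 'i' -> vowel (running count: 1)
  Position 3: 'k' -> consonant (running count: 1)
  Position 4: 'd' -> consonant (running count: 1)
  Position 5: 'a' -> vowel (running count: 2)
  Position 6: 'v' -> consonant (running count: 2)
  Position 7: 'e' -> vowel (running count: 3)
  Position 8: 'm' -> consonant (running count: 3)
  Position 9: 'i' -> vowel (running count: 4)
Total vowels: 4

4


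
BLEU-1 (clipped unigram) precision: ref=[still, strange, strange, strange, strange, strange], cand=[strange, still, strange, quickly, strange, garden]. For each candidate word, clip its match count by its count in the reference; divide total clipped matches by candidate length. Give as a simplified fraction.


Reference word counts: {'still': 1, 'strange': 5}
Checking each candidate word (with clipping):
  'strange' -> in reference (ref count 5, used 1/5) -> match (matches: 1)
  'still' -> in reference (ref count 1, used 1/1) -> match (matches: 2)
  'strange' -> in reference (ref count 5, used 2/5) -> match (matches: 3)
  'quickly' -> not in reference -> no match (matches: 3)
  'strange' -> in reference (ref count 5, used 3/5) -> match (matches: 4)
  'garden' -> not in reference -> no match (matches: 4)
Clipped matches: 4, Candidate length: 6
Precision = 4/6 = 2/3

2/3


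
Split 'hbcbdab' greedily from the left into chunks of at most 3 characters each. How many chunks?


'hbcbdab' has 7 characters.
Chunking with max size 3:
  Chunk 1: 'hbc' (positions 0-2)
  Chunk 2: 'bda' (positions 3-5)
  Chunk 3: 'b' (positions 6-6)
Total chunks: ceil(7 / 3) = 3

3


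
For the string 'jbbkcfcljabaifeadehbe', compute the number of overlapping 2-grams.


String 'jbbkcfcljabaifeadehbe' has length L = 21.
Number of overlapping n-grams = L - n + 1
Substituting: 21 - 2 + 1 = 20

20


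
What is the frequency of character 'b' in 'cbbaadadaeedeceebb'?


Scanning 'cbbaadadaeedeceebb' for 'b':
  Position 1: 'b' -> MATCH (count: 1)
  Position 2: 'b' -> MATCH (count: 2)
  Position 16: 'b' -> MATCH (count: 3)
  Position 17: 'b' -> MATCH (count: 4)
Total occurrences of 'b': 4

4


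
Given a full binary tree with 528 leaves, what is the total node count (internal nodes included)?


Leaf nodes (terminals): 528
Internal nodes = n - 1 = 528 - 1 = 527
Total = leaves + internal = 528 + 527 = 1055

1055


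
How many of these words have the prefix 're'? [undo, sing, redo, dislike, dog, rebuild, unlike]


Checking each word for prefix 're':
  'undo' -> no (count: 0)
  'sing' -> no (count: 0)
  'redo' -> YES, starts with 're' (count: 1)
  'dislike' -> no (count: 1)
  'dog' -> no (count: 1)
  'rebuild' -> YES, starts with 're' (count: 2)
  'unlike' -> no (count: 2)
Total with prefix 're': 2

2


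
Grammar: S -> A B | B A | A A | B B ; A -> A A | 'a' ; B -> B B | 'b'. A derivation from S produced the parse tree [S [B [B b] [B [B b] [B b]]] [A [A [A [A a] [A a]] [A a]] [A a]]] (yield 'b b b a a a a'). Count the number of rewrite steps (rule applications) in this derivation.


Every bracketed nonterminal node [X ...] in the tree is produced by exactly one rule application.
Reading the tree off as a leftmost derivation:
  Step 1: S  =>  B A   (applied S -> B A)
  Step 2: B A  =>  B B A   (applied B -> B B)
  Step 3: B B A  =>  b B A   (applied B -> b)
  Step 4: b B A  =>  b B B A   (applied B -> B B)
  Step 5: b B B A  =>  b b B A   (applied B -> b)
  Step 6: b b B A  =>  b b b A   (applied B -> b)
  Step 7: b b b A  =>  b b b A A   (applied A -> A A)
  Step 8: b b b A A  =>  b b b A A A   (applied A -> A A)
  Step 9: b b b A A A  =>  b b b A A A A   (applied A -> A A)
  Step 10: b b b A A A A  =>  b b b a A A A   (applied A -> a)
  Step 11: b b b a A A A  =>  b b b a a A A   (applied A -> a)
  Step 12: b b b a a A A  =>  b b b a a a A   (applied A -> a)
  Step 13: b b b a a a A  =>  b b b a a a a   (applied A -> a)
Final yield: b b b a a a a
Total rewrite steps: 13

13


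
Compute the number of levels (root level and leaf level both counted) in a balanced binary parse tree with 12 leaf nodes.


In a balanced binary tree with n leaves the deepest leaf is ceil(log2(n)) edges below the root,
so counting node levels inclusive of root and leaves gives ceil(log2(n)) + 1 levels.
log2(12) = 3.5850
ceil(3.5850) = 4
levels = 4 + 1 = 5

5


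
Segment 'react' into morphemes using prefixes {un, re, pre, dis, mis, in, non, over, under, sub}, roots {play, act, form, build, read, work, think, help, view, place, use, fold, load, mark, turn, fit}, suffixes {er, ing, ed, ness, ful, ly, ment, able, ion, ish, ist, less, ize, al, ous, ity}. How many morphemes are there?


Segmenting 'react' against the inventory:
  're' -> prefix (morpheme 1)
  'act' -> root (morpheme 2)
Total morphemes: 2

2


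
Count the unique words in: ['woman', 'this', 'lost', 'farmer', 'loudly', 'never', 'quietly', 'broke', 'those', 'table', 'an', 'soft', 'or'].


Listing all tokens and tracking unique types:
  Token 1: 'woman' -> NEW (unique so far: 1)
  Token 2: 'this' -> NEW (unique so far: 2)
  Token 3: 'lost' -> NEW (unique so far: 3)
  Token 4: 'farmer' -> NEW (unique so far: 4)
  Token 5: 'loudly' -> NEW (unique so far: 5)
  Token 6: 'never' -> NEW (unique so far: 6)
  Token 7: 'quietly' -> NEW (unique so far: 7)
  Token 8: 'broke' -> NEW (unique so far: 8)
  Token 9: 'those' -> NEW (unique so far: 9)
  Token 10: 'table' -> NEW (unique so far: 10)
  Token 11: 'an' -> NEW (unique so far: 11)
  Token 12: 'soft' -> NEW (unique so far: 12)
  Token 13: 'or' -> NEW (unique so far: 13)
Unique types: ('an', 'broke', 'farmer', 'lost', 'loudly', 'never', 'or', 'quietly', 'soft', 'table', 'this', 'those', 'woman')
Vocabulary size: 13

13


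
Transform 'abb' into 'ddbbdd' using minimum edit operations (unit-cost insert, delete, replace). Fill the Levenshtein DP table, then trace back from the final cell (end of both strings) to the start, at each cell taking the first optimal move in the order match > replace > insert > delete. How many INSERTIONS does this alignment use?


Edit distance = 4. Backtracking from cell (3, 6) with preference match > replace > insert > delete,
then listing the resulting alignment 'abb' -> 'ddbbdd' left to right:
  Step 1: insert 'd' [insertion #1]
  Step 2: replace a->d
  Step 3: keep 'b'
  Step 4: keep 'b'
  Step 5: insert 'd' [insertion #2]
  Step 6: insert 'd' [insertion #3]
Total insertions: 3

3


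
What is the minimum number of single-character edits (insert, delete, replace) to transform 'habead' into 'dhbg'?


Building DP table for s1='habead' (len 6) and s2='dhbg' (len 4):
       d  h  b  g
    0  1  2  3  4
  h 1  1  1  2  3
  a 2  2  2  2  3
  b 3  3  3  2  3
  e 4  4  4  3  3
  a 5  5  5  4  4
  d 6  5  6  5  5
Edit distance = dp[6][4] = 5

5


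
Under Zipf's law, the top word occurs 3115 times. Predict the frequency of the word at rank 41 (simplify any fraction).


Zipf's law: freq(rank) = f1 / rank
f1 = 3115, rank = 41
freq = 3115 / 41
GCD(3115, 41) = 1
Simplified: 3115/41

3115/41


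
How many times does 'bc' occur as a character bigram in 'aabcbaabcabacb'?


Scanning 'aabcbaabcabacb' for bigram 'bc':
  Position 0: 'aa' -> no
  Position 1: 'ab' -> no
  Position 2: 'bc' -> MATCH
  Position 3: 'cb' -> no
  Position 4: 'ba' -> no
  Position 5: 'aa' -> no
  Position 6: 'ab' -> no
  Position 7: 'bc' -> MATCH
  Position 8: 'ca' -> no
  Position 9: 'ab' -> no
  Position 10: 'ba' -> no
  Position 11: 'ac' -> no
  Position 12: 'cb' -> no
Total matches: 2

2


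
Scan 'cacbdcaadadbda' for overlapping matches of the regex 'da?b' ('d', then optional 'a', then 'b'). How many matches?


Pattern: da?b means 'd', then optional 'a', then 'b'.
Scanning 'cacbdcaadadbda' position-by-position:
  Pos 0: window 'cac' -> no
  Pos 1: window 'acb' -> no
  Pos 2: window 'cbd' -> no
  Pos 3: window 'bdc' -> no
  Pos 4: window 'dca' -> no
  Pos 5: window 'caa' -> no
  Pos 6: window 'aad' -> no
  Pos 7: window 'ada' -> no
  Pos 8: window 'dad' -> no
  Pos 9: window 'adb' -> no
  Pos 10: window 'dbd' -> MATCH
  Pos 11: window 'bda' -> no
  Pos 12: window 'da' -> no
  Pos 13: window 'a' -> no
Total matches: 1

1


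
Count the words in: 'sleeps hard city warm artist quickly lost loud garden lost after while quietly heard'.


Counting words by splitting on spaces:
  Word 1: 'sleeps'
  Word 2: 'hard'
  Word 3: 'city'
  Word 4: 'warm'
  Word 5: 'artist'
  Word 6: 'quickly'
  Word 7: 'lost'
  Word 8: 'loud'
  Word 9: 'garden'
  Word 10: 'lost'
  Word 11: 'after'
  Word 12: 'while'
  Word 13: 'quietly'
  Word 14: 'heard'
Total words: 14

14


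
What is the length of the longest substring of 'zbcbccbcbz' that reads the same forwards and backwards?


Scanning 'zbcbccbcbz' for palindromic substrings.
Substring at positions 0-9: 'zbcbccbcbz'.
Check: reverse('zbcbccbcbz') = 'zbcbccbcbz' -> palindrome confirmed.
No longer palindromic substring exists; longest length = 10

10


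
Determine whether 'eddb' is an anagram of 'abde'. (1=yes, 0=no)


Sort characters of 'eddb': 'bdde'
Sort characters of 'abde': 'abde'
Sorted forms differ -> they are NOT anagrams
Result: 0

0


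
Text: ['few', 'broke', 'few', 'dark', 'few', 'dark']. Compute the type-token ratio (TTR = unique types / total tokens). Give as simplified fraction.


Tokens: 6
Unique types: ('broke', 'dark', 'few') = 3
TTR = 3/6
Simplify: divide both by 3 -> 1/2
TTR = 1/2

1/2


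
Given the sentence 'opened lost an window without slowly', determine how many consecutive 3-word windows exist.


Word trigrams from [6] words:
  Trigram 1: (opened lost an)
  Trigram 2: (lost an window)
  Trigram 3: (an window without)
  Trigram 4: (window without slowly)
Total word trigrams: 6 - 2 = 4

4


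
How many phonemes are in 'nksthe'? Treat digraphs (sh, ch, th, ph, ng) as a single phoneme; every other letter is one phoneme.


Parsing 'nksthe' greedily, digraphs first:
  'n' -> consonant phoneme (phonemes so far: 1)
  'k' -> consonant phoneme (phonemes so far: 2)
  's' -> consonant phoneme (phonemes so far: 3)
  'th' -> digraph (1 consonant phoneme) (phonemes so far: 4)
  'e' -> vowel phoneme (phonemes so far: 5)
Total phonemes: 5

5


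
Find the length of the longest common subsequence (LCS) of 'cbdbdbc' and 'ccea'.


DP table for LCS of 'cbdbdbc' and 'ccea':
       c  c  e  a
    0  0  0  0  0
  c 0  1  1  1  1
  b 0  1  1  1  1
  d 0  1  1  1  1
  b 0  1  1  1  1
  d 0  1  1  1  1
  b 0  1  1  1  1
  c 0  1  2  2  2
LCS: 'cc'
LCS length = 2

2


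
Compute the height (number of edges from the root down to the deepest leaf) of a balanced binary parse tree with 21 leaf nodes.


In a balanced binary tree with n leaves the deepest leaf is ceil(log2(n)) edges below the root.
log2(21) = 4.3923
ceil(4.3923) = 5
height (edges) = 5

5


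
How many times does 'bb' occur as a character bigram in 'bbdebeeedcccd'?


Scanning 'bbdebeeedcccd' for bigram 'bb':
  Position 0: 'bb' -> MATCH
  Position 1: 'bd' -> no
  Position 2: 'de' -> no
  Position 3: 'eb' -> no
  Position 4: 'be' -> no
  Position 5: 'ee' -> no
  Position 6: 'ee' -> no
  Position 7: 'ed' -> no
  Position 8: 'dc' -> no
  Position 9: 'cc' -> no
  Position 10: 'cc' -> no
  Position 11: 'cd' -> no
Total matches: 1

1


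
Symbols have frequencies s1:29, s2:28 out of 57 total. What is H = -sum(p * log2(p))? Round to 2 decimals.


Computing entropy H = -sum(p_i * log2(p_i)):
  s1: p = 29/57 = 0.5088, -p*log2(p) = 0.4960
  s2: p = 28/57 = 0.4912, -p*log2(p) = 0.5038
H = sum of terms = 0.9998
Rounded to 2 decimals: 1.00

1.00


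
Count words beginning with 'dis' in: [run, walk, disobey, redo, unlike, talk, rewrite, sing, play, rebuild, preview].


Checking each word for prefix 'dis':
  'run' -> no (count: 0)
  'walk' -> no (count: 0)
  'disobey' -> YES, starts with 'dis' (count: 1)
  'redo' -> no (count: 1)
  'unlike' -> no (count: 1)
  'talk' -> no (count: 1)
  'rewrite' -> no (count: 1)
  'sing' -> no (count: 1)
  'play' -> no (count: 1)
  'rebuild' -> no (count: 1)
  'preview' -> no (count: 1)
Total with prefix 'dis': 1

1


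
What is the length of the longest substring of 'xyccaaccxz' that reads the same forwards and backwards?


Scanning 'xyccaaccxz' for palindromic substrings.
Substring at positions 2-7: 'ccaacc'.
Check: reverse('ccaacc') = 'ccaacc' -> palindrome confirmed.
Neighbouring characters ('y' / 'x') break symmetry, so it cannot extend further.
No longer palindromic substring exists; longest length = 6

6


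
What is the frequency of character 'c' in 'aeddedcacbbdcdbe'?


Scanning 'aeddedcacbbdcdbe' for 'c':
  Position 6: 'c' -> MATCH (count: 1)
  Position 8: 'c' -> MATCH (count: 2)
  Position 12: 'c' -> MATCH (count: 3)
Total occurrences of 'c': 3

3


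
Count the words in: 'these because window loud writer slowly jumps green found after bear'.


Counting words by splitting on spaces:
  Word 1: 'these'
  Word 2: 'because'
  Word 3: 'window'
  Word 4: 'loud'
  Word 5: 'writer'
  Word 6: 'slowly'
  Word 7: 'jumps'
  Word 8: 'green'
  Word 9: 'found'
  Word 10: 'after'
  Word 11: 'bear'
Total words: 11

11


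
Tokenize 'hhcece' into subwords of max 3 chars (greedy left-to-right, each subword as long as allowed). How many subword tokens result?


'hhcece' has 6 characters.
Chunking with max size 3:
  Chunk 1: 'hhc' (positions 0-2)
  Chunk 2: 'ece' (positions 3-5)
Total chunks: ceil(6 / 3) = 2

2


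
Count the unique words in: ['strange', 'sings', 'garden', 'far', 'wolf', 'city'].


Listing all tokens and tracking unique types:
  Token 1: 'strange' -> NEW (unique so far: 1)
  Token 2: 'sings' -> NEW (unique so far: 2)
  Token 3: 'garden' -> NEW (unique so far: 3)
  Token 4: 'far' -> NEW (unique so far: 4)
  Token 5: 'wolf' -> NEW (unique so far: 5)
  Token 6: 'city' -> NEW (unique so far: 6)
Unique types: ('city', 'far', 'garden', 'sings', 'strange', 'wolf')
Vocabulary size: 6

6


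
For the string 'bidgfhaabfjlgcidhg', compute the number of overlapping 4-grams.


String 'bidgfhaabfjlgcidhg' has length L = 18.
Number of overlapping n-grams = L - n + 1
Substituting: 18 - 4 + 1 = 15

15


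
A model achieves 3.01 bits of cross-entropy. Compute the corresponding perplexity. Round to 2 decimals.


Perplexity formula: PP = 2^H
H = 3.01
PP = 2^3.01
Decompose: 2^3.01 = 2^3 * 2^0.01
2^3 = 8, 2^0.01 ~ 1.0069556
PP ~ 8 * 1.0069556 = 8.0556448
Rounded to 2 decimals: 8.06

8.06


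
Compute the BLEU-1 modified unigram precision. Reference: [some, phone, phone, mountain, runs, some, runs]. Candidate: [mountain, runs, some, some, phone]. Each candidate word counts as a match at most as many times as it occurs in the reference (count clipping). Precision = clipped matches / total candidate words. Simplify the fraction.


Reference word counts: {'mountain': 1, 'phone': 2, 'runs': 2, 'some': 2}
Checking each candidate word (with clipping):
  'mountain' -> in reference (ref count 1, used 1/1) -> match (matches: 1)
  'runs' -> in reference (ref count 2, used 1/2) -> match (matches: 2)
  'some' -> in reference (ref count 2, used 1/2) -> match (matches: 3)
  'some' -> in reference (ref count 2, used 2/2) -> match (matches: 4)
  'phone' -> in reference (ref count 2, used 1/2) -> match (matches: 5)
Clipped matches: 5, Candidate length: 5
Precision = 5/5 = 1

1


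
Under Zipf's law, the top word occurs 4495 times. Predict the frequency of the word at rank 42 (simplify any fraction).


Zipf's law: freq(rank) = f1 / rank
f1 = 4495, rank = 42
freq = 4495 / 42
GCD(4495, 42) = 1
Simplified: 4495/42

4495/42


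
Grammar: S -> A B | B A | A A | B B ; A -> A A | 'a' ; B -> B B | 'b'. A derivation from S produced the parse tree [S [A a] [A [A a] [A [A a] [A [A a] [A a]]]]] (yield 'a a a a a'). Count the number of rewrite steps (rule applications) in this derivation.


Every bracketed nonterminal node [X ...] in the tree is produced by exactly one rule application.
Reading the tree off as a leftmost derivation:
  Step 1: S  =>  A A   (applied S -> A A)
  Step 2: A A  =>  a A   (applied A -> a)
  Step 3: a A  =>  a A A   (applied A -> A A)
  Step 4: a A A  =>  a a A   (applied A -> a)
  Step 5: a a A  =>  a a A A   (applied A -> A A)
  Step 6: a a A A  =>  a a a A   (applied A -> a)
  Step 7: a a a A  =>  a a a A A   (applied A -> A A)
  Step 8: a a a A A  =>  a a a a A   (applied A -> a)
  Step 9: a a a a A  =>  a a a a a   (applied A -> a)
Final yield: a a a a a
Total rewrite steps: 9

9


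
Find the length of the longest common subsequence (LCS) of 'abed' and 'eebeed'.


DP table for LCS of 'abed' and 'eebeed':
       e  e  b  e  e  d
    0  0  0  0  0  0  0
  a 0  0  0  0  0  0  0
  b 0  0  0  1  1  1  1
  e 0  1  1  1  2  2  2
  d 0  1  1  1  2  2  3
LCS: 'bed'
LCS length = 3

3


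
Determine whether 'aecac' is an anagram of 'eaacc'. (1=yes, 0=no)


Sort characters of 'aecac': 'aacce'
Sort characters of 'eaacc': 'aacce'
Sorted forms match -> they ARE anagrams
Result: 1

1


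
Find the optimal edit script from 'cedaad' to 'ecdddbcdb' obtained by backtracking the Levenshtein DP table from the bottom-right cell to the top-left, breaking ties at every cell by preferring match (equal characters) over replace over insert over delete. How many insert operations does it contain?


Edit distance = 6. Backtracking from cell (6, 9) with preference match > replace > insert > delete,
then listing the resulting alignment 'cedaad' -> 'ecdddbcdb' left to right:
  Step 1: insert 'e' [insertion #1]
  Step 2: keep 'c'
  Step 3: insert 'd' [insertion #2]
  Step 4: replace e->d
  Step 5: keep 'd'
  Step 6: replace a->b
  Step 7: replace a->c
  Step 8: keep 'd'
  Step 9: insert 'b' [insertion #3]
Total insertions: 3

3


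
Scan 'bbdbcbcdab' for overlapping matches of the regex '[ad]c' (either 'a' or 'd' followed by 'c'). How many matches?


Pattern: [ad]c means either 'a' or 'd' followed by 'c'.
Scanning 'bbdbcbcdab' position-by-position:
  Pos 0: window 'bb' -> no
  Pos 1: window 'bd' -> no
  Pos 2: window 'db' -> no
  Pos 3: window 'bc' -> no
  Pos 4: window 'cb' -> no
  Pos 5: window 'bc' -> no
  Pos 6: window 'cd' -> no
  Pos 7: window 'da' -> no
  Pos 8: window 'ab' -> no
  Pos 9: window 'b' -> no
Total matches: 0

0


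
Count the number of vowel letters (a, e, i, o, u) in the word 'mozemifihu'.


Scanning each character of 'mozemifihu':
  Position 1: 'm' -> consonant (running count: 0)
  Position 2: 'o' -> vowel (running count: 1)
  Position 3: 'z' -> consonant (running count: 1)
  Position 4: 'e' -> vowel (running count: 2)
  Position 5: 'm' -> consonant (running count: 2)
  Position 6: 'i' -> vowel (running count: 3)
  Position 7: 'f' -> consonant (running count: 3)
  Position 8: 'i' -> vowel (running count: 4)
  Position 9: 'h' -> consonant (running count: 4)
  Position 10: 'u' -> vowel (running count: 5)
Total vowels: 5

5


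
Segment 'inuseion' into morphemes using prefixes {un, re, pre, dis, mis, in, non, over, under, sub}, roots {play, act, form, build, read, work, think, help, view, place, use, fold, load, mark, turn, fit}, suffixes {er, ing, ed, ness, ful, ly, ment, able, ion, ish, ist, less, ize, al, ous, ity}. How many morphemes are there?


Segmenting 'inuseion' against the inventory:
  'in' -> prefix (morpheme 1)
  'use' -> root (morpheme 2)
  'ion' -> suffix (morpheme 3)
Total morphemes: 3

3


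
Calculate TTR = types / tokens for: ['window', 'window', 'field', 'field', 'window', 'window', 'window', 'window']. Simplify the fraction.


Tokens: 8
Unique types: ('field', 'window') = 2
TTR = 2/8
Simplify: divide both by 2 -> 1/4
TTR = 1/4

1/4


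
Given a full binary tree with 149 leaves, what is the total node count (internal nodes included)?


Leaf nodes (terminals): 149
Internal nodes = n - 1 = 149 - 1 = 148
Total = leaves + internal = 149 + 148 = 297

297


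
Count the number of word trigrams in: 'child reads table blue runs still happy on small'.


Word trigrams from [9] words:
  Trigram 1: (child reads table)
  Trigram 2: (reads table blue)
  Trigram 3: (table blue runs)
  Trigram 4: (blue runs still)
  Trigram 5: (runs still happy)
  Trigram 6: (still happy on)
  Trigram 7: (happy on small)
Total word trigrams: 9 - 2 = 7

7
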